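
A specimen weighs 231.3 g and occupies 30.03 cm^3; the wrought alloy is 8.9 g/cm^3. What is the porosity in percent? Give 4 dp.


rho_part = 231.3 / 30.03 = 7.7022977 g/cm^3
Porosity = (1 - 7.7022977/8.9)*100 = 13.4573 %


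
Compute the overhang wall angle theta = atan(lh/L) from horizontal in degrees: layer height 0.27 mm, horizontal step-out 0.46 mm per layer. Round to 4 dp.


angle = atan(0.27/0.46) = 30.4111 degrees


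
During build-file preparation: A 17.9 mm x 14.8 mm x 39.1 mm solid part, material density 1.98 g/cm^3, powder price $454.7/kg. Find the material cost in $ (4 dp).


V = 17.9 * 14.8 * 39.1 = 10358.372 mm^3 = 10.358372 cm^3
Mass = 10.358372 * 1.98 / 1000 = 0.02050958 kg
Cost = 0.02050958 * 454.7 = 9.3257 $


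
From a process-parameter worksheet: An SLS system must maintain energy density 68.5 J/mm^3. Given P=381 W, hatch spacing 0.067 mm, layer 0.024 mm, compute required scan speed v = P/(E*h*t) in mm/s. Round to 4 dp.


v = 381 / (68.5*0.067*0.024) = 3458.9825 mm/s


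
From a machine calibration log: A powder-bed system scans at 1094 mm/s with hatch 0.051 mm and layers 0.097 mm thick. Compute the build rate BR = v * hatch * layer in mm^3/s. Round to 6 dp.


Rate = 1094 * 0.051 * 0.097 = 5.412018 mm^3/s


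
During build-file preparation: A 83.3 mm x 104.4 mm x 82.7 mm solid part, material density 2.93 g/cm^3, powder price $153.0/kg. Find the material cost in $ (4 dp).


V = 83.3 * 104.4 * 82.7 = 719202.204 mm^3 = 719.202204 cm^3
Mass = 719.202204 * 2.93 / 1000 = 2.10726246 kg
Cost = 2.10726246 * 153.0 = 322.4112 $


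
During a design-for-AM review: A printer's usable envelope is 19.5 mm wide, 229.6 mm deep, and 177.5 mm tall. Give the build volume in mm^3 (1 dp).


V = 19.5 * 229.6 * 177.5 = 794703.0 mm^3


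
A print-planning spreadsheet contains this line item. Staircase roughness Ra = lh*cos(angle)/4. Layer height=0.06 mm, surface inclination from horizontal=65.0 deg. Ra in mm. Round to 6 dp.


Ra = 0.06 * cos(65.0) / 4 = 0.006339 mm


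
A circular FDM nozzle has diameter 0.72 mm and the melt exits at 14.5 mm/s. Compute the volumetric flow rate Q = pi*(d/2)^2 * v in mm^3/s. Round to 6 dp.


A = pi*(0.72/2)^2 = 0.40715041 mm^2
Q = 0.40715041 * 14.5 = 5.903681 mm^3/s


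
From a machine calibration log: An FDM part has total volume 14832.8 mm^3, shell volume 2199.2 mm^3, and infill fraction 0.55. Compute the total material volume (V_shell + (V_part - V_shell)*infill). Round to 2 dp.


V_infill = (14832.8 - 2199.2) * 0.55 = 6948.48
V_total = 2199.2 + 6948.48 = 9147.68 mm^3


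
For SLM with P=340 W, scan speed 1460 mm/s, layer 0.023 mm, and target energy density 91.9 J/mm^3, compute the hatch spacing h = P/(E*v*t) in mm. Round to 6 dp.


h = 340 / (91.9*1460*0.023) = 0.110175 mm


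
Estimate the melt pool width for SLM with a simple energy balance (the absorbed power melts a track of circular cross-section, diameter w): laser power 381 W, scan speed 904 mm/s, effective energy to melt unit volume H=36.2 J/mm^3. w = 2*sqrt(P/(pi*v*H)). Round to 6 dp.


w = 2*sqrt(381/(pi*904*36.2)) = 0.121753 mm


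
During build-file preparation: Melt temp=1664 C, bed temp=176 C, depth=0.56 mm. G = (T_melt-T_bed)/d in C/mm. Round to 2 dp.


G = (1664-176)/0.56 = 2657.14 C/mm


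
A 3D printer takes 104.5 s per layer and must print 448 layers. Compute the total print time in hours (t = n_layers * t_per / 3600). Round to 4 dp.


t = 448 * 104.5 / 3600 = 13.0044 hrs


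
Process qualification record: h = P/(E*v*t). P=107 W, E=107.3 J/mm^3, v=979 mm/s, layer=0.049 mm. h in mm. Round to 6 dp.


h = 107 / (107.3*979*0.049) = 0.020788 mm


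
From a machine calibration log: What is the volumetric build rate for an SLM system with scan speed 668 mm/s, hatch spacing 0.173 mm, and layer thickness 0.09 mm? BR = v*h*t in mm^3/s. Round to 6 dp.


Rate = 668 * 0.173 * 0.09 = 10.40076 mm^3/s


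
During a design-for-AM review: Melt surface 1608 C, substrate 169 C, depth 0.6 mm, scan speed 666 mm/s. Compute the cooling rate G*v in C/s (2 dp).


G = (1608-169)/0.6 = 2398.33333333 C/mm
CR = 2398.33333333 * 666 = 1597290.0 C/s


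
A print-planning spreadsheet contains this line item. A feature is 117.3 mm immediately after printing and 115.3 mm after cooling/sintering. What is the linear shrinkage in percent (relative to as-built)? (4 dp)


Shrinkage = ((117.3-115.3)/117.3)*100 = 1.705 %


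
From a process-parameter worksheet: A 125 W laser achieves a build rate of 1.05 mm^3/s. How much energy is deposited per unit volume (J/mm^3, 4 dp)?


SE = 125 / 1.05 = 119.0476 J/mm^3


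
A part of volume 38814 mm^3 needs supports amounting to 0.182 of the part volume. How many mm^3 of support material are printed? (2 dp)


V_support = 38814 * 0.182 = 7064.15 mm^3


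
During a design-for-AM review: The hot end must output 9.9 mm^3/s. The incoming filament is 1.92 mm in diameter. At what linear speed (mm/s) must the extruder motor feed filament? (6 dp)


A = pi*(1.92/2)^2 = 2.895292
v = 9.9 / 2.895292 = 3.419344 mm/s


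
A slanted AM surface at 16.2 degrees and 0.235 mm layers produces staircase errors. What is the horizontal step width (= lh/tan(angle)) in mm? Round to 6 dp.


step = 0.235 / tan(16.2) = 0.808875 mm


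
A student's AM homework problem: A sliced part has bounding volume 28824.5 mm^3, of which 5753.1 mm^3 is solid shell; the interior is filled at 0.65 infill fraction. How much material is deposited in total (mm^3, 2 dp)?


V_infill = (28824.5 - 5753.1) * 0.65 = 14996.41
V_total = 5753.1 + 14996.41 = 20749.51 mm^3


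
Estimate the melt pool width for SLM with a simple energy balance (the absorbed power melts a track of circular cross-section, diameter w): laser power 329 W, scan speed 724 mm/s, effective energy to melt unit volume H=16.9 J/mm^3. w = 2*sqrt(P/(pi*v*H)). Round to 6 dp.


w = 2*sqrt(329/(pi*724*16.9)) = 0.185029 mm


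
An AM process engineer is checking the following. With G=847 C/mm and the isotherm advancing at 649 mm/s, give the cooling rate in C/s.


CR = 847 * 649 = 549703 C/s


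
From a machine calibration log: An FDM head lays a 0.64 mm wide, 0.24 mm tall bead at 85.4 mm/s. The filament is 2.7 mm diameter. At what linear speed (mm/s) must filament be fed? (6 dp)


Q = 0.64 * 0.24 * 85.4 = 13.11744 mm^3/s
A_fil = pi*(2.7/2)^2 = 5.72555261 mm^2
v_feed = 13.11744 / 5.72555261 = 2.291035 mm/s


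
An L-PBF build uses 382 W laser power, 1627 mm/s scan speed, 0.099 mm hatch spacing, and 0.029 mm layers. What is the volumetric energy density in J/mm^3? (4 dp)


E = 382 / (1627*0.099*0.029) = 81.7792 J/mm^3


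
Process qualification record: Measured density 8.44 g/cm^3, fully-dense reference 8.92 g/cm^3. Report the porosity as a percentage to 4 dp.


Porosity = (1-8.44/8.92)*100 = 5.3812 %


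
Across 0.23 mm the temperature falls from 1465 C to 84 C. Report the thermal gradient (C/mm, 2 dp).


G = (1465-84)/0.23 = 6004.35 C/mm


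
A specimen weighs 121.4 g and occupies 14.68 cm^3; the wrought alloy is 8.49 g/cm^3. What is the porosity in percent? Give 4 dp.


rho_part = 121.4 / 14.68 = 8.26975477 g/cm^3
Porosity = (1 - 8.26975477/8.49)*100 = 2.5942 %


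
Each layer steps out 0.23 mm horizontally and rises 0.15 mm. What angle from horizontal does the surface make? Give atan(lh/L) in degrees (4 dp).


angle = atan(0.15/0.23) = 33.1113 degrees


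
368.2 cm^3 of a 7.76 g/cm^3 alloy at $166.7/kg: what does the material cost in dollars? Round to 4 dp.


Mass = 368.2*7.76/1000 = 2.857232 kg
Cost = 2.857232 * 166.7 = 476.3006 $


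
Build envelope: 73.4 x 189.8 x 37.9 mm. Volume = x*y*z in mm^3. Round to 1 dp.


V = 73.4 * 189.8 * 37.9 = 527997.0 mm^3


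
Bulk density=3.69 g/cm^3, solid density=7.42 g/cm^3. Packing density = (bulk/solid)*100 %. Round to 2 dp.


Packing = (3.69/7.42)*100 = 49.73 %


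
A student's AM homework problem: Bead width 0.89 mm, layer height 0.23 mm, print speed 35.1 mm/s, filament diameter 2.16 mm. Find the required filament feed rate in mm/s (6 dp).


Q = 0.89 * 0.23 * 35.1 = 7.18497 mm^3/s
A_fil = pi*(2.16/2)^2 = 3.66435367 mm^2
v_feed = 7.18497 / 3.66435367 = 1.960774 mm/s


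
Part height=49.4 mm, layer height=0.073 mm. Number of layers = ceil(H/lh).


Layers = ceil(49.4/0.073) = 677


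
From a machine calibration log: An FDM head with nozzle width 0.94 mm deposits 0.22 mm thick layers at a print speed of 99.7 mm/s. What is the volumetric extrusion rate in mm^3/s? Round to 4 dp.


Rate = 0.94 * 0.22 * 99.7 = 20.618 mm^3/s


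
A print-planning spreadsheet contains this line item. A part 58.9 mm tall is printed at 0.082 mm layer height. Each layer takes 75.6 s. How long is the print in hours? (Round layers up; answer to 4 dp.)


Layers = ceil(58.9/0.082) = 719
t = 719 * 75.6 / 3600 = 15.099 hrs


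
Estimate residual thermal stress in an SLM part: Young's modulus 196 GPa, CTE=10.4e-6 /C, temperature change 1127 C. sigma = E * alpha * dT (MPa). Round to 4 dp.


sigma = 196*1000 * 10.4e-6 * 1127 = 2297.2768 MPa


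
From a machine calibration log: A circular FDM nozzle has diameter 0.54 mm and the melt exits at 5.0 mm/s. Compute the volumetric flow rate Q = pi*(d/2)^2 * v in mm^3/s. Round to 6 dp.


A = pi*(0.54/2)^2 = 0.2290221 mm^2
Q = 0.2290221 * 5.0 = 1.145111 mm^3/s


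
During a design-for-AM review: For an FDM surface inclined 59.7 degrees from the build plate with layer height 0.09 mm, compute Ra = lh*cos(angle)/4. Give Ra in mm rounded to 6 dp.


Ra = 0.09 * cos(59.7) / 4 = 0.011352 mm


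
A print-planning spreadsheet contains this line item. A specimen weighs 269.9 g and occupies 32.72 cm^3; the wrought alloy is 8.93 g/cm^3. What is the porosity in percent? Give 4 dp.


rho_part = 269.9 / 32.72 = 8.24877751 g/cm^3
Porosity = (1 - 8.24877751/8.93)*100 = 7.6285 %


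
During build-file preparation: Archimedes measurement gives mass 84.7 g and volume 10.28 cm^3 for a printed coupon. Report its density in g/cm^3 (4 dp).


rho = 84.7 / 10.28 = 8.2393 g/cm^3


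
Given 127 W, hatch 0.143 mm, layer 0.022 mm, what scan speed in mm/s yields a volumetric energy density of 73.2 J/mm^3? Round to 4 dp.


v = 127 / (73.2*0.143*0.022) = 551.4853 mm/s


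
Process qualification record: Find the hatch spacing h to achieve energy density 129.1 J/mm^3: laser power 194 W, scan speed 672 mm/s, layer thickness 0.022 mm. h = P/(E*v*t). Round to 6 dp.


h = 194 / (129.1*672*0.022) = 0.101644 mm


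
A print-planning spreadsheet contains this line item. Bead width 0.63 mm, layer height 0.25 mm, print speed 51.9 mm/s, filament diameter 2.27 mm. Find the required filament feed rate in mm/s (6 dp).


Q = 0.63 * 0.25 * 51.9 = 8.17425 mm^3/s
A_fil = pi*(2.27/2)^2 = 4.0470782 mm^2
v_feed = 8.17425 / 4.0470782 = 2.01979 mm/s


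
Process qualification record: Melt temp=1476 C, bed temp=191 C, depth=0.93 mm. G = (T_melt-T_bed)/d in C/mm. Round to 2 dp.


G = (1476-191)/0.93 = 1381.72 C/mm


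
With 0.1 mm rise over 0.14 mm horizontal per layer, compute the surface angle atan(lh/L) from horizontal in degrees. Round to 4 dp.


angle = atan(0.1/0.14) = 35.5377 degrees


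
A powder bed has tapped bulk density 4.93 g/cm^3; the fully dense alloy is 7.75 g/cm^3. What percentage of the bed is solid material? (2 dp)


Packing = (4.93/7.75)*100 = 63.61 %


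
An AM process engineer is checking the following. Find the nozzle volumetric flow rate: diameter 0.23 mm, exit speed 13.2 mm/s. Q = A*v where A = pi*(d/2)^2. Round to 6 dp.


A = pi*(0.23/2)^2 = 0.04154756 mm^2
Q = 0.04154756 * 13.2 = 0.548428 mm^3/s


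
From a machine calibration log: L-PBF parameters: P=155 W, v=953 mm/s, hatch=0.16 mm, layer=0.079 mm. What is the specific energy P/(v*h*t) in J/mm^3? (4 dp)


Build rate = 953 * 0.16 * 0.079 = 12.04592 mm^3/s
SE = 155 / 12.04592 = 12.8674 J/mm^3


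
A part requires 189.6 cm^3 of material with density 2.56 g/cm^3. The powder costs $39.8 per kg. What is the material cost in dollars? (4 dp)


Mass = 189.6*2.56/1000 = 0.485376 kg
Cost = 0.485376 * 39.8 = 19.318 $


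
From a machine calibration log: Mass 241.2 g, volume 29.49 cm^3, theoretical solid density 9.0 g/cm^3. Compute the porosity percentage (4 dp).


rho_part = 241.2 / 29.49 = 8.17904374 g/cm^3
Porosity = (1 - 8.17904374/9.0)*100 = 9.1217 %


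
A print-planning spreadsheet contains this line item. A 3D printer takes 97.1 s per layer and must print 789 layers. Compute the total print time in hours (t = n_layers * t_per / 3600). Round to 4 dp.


t = 789 * 97.1 / 3600 = 21.2811 hrs


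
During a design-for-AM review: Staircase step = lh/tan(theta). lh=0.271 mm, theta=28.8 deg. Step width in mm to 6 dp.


step = 0.271 / tan(28.8) = 0.492947 mm


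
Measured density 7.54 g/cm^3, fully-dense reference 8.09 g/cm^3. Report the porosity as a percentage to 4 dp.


Porosity = (1-7.54/8.09)*100 = 6.7985 %


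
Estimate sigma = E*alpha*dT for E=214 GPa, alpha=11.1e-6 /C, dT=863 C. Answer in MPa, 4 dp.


sigma = 214*1000 * 11.1e-6 * 863 = 2049.9702 MPa


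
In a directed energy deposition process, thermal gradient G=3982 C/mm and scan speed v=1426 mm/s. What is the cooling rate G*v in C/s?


CR = 3982 * 1426 = 5678332 C/s


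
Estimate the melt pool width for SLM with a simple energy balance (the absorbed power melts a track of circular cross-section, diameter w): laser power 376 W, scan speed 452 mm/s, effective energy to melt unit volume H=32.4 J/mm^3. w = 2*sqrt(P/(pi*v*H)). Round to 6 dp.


w = 2*sqrt(376/(pi*452*32.4)) = 0.180804 mm


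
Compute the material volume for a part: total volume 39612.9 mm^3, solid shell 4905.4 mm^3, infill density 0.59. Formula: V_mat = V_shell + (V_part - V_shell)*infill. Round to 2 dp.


V_infill = (39612.9 - 4905.4) * 0.59 = 20477.43
V_total = 4905.4 + 20477.43 = 25382.83 mm^3


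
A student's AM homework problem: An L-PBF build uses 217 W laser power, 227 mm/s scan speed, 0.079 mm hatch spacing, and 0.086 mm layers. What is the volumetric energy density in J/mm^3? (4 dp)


E = 217 / (227*0.079*0.086) = 140.7046 J/mm^3


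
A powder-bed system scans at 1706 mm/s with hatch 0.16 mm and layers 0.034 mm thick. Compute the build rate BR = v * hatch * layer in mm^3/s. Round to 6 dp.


Rate = 1706 * 0.16 * 0.034 = 9.28064 mm^3/s


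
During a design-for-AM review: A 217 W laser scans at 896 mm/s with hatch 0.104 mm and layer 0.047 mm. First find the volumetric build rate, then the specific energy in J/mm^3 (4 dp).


Build rate = 896 * 0.104 * 0.047 = 4.379648 mm^3/s
SE = 217 / 4.379648 = 49.5474 J/mm^3


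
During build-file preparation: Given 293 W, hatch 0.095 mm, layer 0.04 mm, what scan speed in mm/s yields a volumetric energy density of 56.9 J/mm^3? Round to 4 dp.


v = 293 / (56.9*0.095*0.04) = 1355.1013 mm/s


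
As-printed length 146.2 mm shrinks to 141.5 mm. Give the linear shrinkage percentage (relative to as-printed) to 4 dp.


Shrinkage = ((146.2-141.5)/146.2)*100 = 3.2148 %


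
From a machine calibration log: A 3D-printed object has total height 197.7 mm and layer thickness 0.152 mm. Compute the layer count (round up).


Layers = ceil(197.7/0.152) = 1301


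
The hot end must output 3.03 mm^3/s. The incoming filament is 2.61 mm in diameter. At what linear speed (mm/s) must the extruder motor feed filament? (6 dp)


A = pi*(2.61/2)^2 = 5.350211
v = 3.03 / 5.350211 = 0.566333 mm/s


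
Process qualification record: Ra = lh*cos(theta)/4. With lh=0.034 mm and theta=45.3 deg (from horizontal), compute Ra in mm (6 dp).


Ra = 0.034 * cos(45.3) / 4 = 0.005979 mm


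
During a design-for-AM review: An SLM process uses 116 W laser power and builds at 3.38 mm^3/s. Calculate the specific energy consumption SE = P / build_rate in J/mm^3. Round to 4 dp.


SE = 116 / 3.38 = 34.3195 J/mm^3


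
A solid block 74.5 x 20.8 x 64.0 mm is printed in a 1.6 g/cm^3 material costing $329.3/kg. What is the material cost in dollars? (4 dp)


V = 74.5 * 20.8 * 64.0 = 99174.4 mm^3 = 99.1744 cm^3
Mass = 99.1744 * 1.6 / 1000 = 0.15867904 kg
Cost = 0.15867904 * 329.3 = 52.253 $


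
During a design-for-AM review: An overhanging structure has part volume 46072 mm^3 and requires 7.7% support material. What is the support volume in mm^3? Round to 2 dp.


V_support = 46072 * 0.077 = 3547.54 mm^3


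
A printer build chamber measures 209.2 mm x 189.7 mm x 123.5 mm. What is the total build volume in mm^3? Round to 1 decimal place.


V = 209.2 * 189.7 * 123.5 = 4901127.1 mm^3


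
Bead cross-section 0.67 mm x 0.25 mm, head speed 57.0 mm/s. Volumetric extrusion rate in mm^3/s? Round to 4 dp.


Rate = 0.67 * 0.25 * 57.0 = 9.5475 mm^3/s


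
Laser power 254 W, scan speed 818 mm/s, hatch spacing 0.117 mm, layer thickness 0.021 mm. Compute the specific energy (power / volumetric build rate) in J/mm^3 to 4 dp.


Build rate = 818 * 0.117 * 0.021 = 2.009826 mm^3/s
SE = 254 / 2.009826 = 126.3791 J/mm^3


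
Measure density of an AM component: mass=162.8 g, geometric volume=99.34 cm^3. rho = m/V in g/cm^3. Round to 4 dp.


rho = 162.8 / 99.34 = 1.6388 g/cm^3


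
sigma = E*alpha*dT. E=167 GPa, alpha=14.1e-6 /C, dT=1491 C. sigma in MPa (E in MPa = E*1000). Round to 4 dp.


sigma = 167*1000 * 14.1e-6 * 1491 = 3510.8577 MPa


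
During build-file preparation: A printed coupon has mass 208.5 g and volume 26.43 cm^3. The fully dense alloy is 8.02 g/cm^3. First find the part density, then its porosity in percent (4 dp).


rho_part = 208.5 / 26.43 = 7.88876277 g/cm^3
Porosity = (1 - 7.88876277/8.02)*100 = 1.6364 %


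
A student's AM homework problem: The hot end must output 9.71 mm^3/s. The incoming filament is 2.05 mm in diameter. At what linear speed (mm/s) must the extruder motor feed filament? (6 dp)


A = pi*(2.05/2)^2 = 3.300636
v = 9.71 / 3.300636 = 2.941857 mm/s


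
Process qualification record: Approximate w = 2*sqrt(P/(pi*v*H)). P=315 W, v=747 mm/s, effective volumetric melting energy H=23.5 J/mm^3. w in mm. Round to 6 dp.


w = 2*sqrt(315/(pi*747*23.5)) = 0.151153 mm


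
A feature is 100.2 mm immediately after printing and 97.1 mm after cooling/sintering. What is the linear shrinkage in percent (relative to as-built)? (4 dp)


Shrinkage = ((100.2-97.1)/100.2)*100 = 3.0938 %


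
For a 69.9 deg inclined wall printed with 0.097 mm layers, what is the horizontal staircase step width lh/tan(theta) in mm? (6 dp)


step = 0.097 / tan(69.9) = 0.035497 mm


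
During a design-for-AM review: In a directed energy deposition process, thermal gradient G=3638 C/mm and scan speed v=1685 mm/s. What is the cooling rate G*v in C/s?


CR = 3638 * 1685 = 6130030 C/s


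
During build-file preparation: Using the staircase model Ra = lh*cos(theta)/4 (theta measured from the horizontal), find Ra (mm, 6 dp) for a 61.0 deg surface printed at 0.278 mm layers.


Ra = 0.278 * cos(61.0) / 4 = 0.033694 mm


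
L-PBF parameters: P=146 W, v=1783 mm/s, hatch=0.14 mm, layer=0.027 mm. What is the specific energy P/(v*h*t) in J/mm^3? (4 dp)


Build rate = 1783 * 0.14 * 0.027 = 6.73974 mm^3/s
SE = 146 / 6.73974 = 21.6626 J/mm^3


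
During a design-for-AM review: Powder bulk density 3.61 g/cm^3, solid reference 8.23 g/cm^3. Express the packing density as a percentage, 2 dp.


Packing = (3.61/8.23)*100 = 43.86 %


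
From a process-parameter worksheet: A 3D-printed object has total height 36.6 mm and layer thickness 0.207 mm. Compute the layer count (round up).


Layers = ceil(36.6/0.207) = 177


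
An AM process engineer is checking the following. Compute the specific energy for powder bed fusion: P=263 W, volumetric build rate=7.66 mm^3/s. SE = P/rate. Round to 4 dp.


SE = 263 / 7.66 = 34.3342 J/mm^3


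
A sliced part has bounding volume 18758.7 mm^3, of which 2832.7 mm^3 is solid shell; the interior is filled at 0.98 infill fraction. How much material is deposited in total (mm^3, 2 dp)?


V_infill = (18758.7 - 2832.7) * 0.98 = 15607.48
V_total = 2832.7 + 15607.48 = 18440.18 mm^3


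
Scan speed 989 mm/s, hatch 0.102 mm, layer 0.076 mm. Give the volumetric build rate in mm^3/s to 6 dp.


Rate = 989 * 0.102 * 0.076 = 7.666728 mm^3/s


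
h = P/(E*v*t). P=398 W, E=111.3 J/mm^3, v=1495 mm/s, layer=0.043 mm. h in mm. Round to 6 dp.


h = 398 / (111.3*1495*0.043) = 0.055626 mm


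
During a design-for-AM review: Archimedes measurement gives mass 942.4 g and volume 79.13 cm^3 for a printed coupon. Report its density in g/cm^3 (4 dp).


rho = 942.4 / 79.13 = 11.9095 g/cm^3


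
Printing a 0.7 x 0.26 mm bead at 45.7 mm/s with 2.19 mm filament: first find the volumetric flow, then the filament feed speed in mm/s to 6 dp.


Q = 0.7 * 0.26 * 45.7 = 8.3174 mm^3/s
A_fil = pi*(2.19/2)^2 = 3.76684813 mm^2
v_feed = 8.3174 / 3.76684813 = 2.208053 mm/s


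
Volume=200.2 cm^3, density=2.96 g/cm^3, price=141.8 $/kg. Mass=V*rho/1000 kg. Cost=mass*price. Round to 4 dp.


Mass = 200.2*2.96/1000 = 0.592592 kg
Cost = 0.592592 * 141.8 = 84.0295 $


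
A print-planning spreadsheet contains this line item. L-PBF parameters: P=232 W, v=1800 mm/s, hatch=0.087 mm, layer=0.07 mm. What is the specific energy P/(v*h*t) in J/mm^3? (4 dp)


Build rate = 1800 * 0.087 * 0.07 = 10.962 mm^3/s
SE = 232 / 10.962 = 21.164 J/mm^3


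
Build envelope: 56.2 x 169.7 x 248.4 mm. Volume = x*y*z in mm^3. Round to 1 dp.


V = 56.2 * 169.7 * 248.4 = 2369025.6 mm^3


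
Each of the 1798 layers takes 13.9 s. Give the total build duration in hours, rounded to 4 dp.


t = 1798 * 13.9 / 3600 = 6.9423 hrs


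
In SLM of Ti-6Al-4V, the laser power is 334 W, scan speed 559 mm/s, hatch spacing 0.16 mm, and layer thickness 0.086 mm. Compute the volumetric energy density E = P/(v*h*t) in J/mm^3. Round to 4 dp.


E = 334 / (559*0.16*0.086) = 43.4226 J/mm^3


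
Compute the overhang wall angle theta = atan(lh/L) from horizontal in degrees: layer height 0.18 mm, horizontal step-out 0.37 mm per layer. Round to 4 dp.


angle = atan(0.18/0.37) = 25.9423 degrees


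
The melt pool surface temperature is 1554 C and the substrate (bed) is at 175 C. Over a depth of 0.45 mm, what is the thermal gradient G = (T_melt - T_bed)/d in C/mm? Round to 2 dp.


G = (1554-175)/0.45 = 3064.44 C/mm


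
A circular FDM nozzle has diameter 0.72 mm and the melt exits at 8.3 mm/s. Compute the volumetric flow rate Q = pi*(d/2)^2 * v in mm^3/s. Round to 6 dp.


A = pi*(0.72/2)^2 = 0.40715041 mm^2
Q = 0.40715041 * 8.3 = 3.379348 mm^3/s


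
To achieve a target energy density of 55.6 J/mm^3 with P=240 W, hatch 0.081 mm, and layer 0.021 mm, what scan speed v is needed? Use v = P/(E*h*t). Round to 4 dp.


v = 240 / (55.6*0.081*0.021) = 2537.6524 mm/s


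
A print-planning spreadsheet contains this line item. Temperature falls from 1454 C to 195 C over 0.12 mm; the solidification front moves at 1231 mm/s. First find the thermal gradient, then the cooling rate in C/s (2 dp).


G = (1454-195)/0.12 = 10491.66666667 C/mm
CR = 10491.66666667 * 1231 = 12915241.67 C/s


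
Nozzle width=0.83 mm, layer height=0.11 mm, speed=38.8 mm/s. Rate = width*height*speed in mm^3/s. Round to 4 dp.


Rate = 0.83 * 0.11 * 38.8 = 3.5424 mm^3/s


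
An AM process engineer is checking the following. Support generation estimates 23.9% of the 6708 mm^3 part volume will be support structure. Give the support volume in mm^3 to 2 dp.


V_support = 6708 * 0.239 = 1603.21 mm^3


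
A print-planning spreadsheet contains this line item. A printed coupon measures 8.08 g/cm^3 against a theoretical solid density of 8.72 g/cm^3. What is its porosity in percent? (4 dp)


Porosity = (1-8.08/8.72)*100 = 7.3394 %


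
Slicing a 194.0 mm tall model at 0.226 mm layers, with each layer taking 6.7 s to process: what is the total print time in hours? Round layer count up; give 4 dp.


Layers = ceil(194.0/0.226) = 859
t = 859 * 6.7 / 3600 = 1.5987 hrs


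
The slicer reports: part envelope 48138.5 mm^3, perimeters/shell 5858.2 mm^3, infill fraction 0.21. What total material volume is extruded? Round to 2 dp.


V_infill = (48138.5 - 5858.2) * 0.21 = 8878.86
V_total = 5858.2 + 8878.86 = 14737.06 mm^3


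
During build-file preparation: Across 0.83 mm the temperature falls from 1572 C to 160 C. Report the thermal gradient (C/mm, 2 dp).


G = (1572-160)/0.83 = 1701.2 C/mm


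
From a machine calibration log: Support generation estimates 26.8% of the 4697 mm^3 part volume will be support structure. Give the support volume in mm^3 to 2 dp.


V_support = 4697 * 0.268 = 1258.8 mm^3


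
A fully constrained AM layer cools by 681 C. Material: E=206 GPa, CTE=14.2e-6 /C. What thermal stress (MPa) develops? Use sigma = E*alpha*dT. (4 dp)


sigma = 206*1000 * 14.2e-6 * 681 = 1992.0612 MPa


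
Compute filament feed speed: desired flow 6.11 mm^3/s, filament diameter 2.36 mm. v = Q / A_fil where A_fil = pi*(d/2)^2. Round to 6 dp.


A = pi*(2.36/2)^2 = 4.374354
v = 6.11 / 4.374354 = 1.396778 mm/s


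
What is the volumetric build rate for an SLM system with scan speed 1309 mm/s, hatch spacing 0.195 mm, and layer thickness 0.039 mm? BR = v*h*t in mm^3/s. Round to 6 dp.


Rate = 1309 * 0.195 * 0.039 = 9.954945 mm^3/s


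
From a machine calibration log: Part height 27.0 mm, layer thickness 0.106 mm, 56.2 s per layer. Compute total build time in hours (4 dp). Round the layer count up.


Layers = ceil(27.0/0.106) = 255
t = 255 * 56.2 / 3600 = 3.9808 hrs


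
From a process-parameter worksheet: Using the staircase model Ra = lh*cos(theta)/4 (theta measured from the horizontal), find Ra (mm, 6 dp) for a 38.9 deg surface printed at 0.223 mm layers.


Ra = 0.223 * cos(38.9) / 4 = 0.043387 mm


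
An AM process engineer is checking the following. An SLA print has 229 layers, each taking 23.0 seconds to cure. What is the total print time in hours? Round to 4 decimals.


t = 229 * 23.0 / 3600 = 1.4631 hrs


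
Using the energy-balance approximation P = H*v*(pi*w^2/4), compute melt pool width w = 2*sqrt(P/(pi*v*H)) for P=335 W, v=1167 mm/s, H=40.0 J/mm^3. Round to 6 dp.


w = 2*sqrt(335/(pi*1167*40.0)) = 0.09559 mm


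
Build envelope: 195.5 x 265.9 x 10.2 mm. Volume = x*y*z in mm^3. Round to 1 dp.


V = 195.5 * 265.9 * 10.2 = 530231.2 mm^3


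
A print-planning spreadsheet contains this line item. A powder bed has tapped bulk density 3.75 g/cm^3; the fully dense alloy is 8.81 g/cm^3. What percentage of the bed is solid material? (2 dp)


Packing = (3.75/8.81)*100 = 42.57 %


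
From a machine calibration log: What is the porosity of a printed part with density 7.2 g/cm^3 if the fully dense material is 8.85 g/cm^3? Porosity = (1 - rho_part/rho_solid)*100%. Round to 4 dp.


Porosity = (1-7.2/8.85)*100 = 18.6441 %


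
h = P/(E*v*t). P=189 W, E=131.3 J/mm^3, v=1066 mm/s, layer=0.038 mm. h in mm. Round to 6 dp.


h = 189 / (131.3*1066*0.038) = 0.035535 mm


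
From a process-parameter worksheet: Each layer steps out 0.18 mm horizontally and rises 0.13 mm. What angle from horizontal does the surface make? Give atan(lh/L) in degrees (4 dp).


angle = atan(0.13/0.18) = 35.8377 degrees


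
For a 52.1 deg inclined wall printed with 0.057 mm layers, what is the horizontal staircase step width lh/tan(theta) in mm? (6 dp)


step = 0.057 / tan(52.1) = 0.044373 mm


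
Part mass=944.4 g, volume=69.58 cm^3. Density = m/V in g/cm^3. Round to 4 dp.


rho = 944.4 / 69.58 = 13.5729 g/cm^3


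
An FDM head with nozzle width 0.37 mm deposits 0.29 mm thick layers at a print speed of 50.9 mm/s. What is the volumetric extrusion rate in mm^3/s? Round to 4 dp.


Rate = 0.37 * 0.29 * 50.9 = 5.4616 mm^3/s


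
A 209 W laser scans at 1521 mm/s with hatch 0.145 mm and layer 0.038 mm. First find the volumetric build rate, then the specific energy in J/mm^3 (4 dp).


Build rate = 1521 * 0.145 * 0.038 = 8.38071 mm^3/s
SE = 209 / 8.38071 = 24.9382 J/mm^3


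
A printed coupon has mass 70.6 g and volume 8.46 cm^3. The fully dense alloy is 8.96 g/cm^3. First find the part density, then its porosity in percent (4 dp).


rho_part = 70.6 / 8.46 = 8.34515366 g/cm^3
Porosity = (1 - 8.34515366/8.96)*100 = 6.8621 %


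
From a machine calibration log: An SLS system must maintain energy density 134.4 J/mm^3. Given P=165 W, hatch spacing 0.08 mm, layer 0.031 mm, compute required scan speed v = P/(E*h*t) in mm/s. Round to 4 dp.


v = 165 / (134.4*0.08*0.031) = 495.0317 mm/s


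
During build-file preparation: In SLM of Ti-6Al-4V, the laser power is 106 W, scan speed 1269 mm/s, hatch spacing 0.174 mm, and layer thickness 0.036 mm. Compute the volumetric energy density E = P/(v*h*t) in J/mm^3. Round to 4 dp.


E = 106 / (1269*0.174*0.036) = 13.335 J/mm^3


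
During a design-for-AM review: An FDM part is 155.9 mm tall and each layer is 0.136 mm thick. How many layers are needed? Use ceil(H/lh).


Layers = ceil(155.9/0.136) = 1147


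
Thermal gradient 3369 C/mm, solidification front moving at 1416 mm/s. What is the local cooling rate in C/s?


CR = 3369 * 1416 = 4770504 C/s


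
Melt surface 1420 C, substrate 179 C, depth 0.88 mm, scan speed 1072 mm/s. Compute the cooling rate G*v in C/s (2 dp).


G = (1420-179)/0.88 = 1410.22727273 C/mm
CR = 1410.22727273 * 1072 = 1511763.64 C/s


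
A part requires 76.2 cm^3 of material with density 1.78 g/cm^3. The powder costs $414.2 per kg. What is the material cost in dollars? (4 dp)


Mass = 76.2*1.78/1000 = 0.135636 kg
Cost = 0.135636 * 414.2 = 56.1804 $


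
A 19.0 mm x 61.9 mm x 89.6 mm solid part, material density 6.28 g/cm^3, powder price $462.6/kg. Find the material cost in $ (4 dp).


V = 19.0 * 61.9 * 89.6 = 105378.56 mm^3 = 105.37856 cm^3
Mass = 105.37856 * 6.28 / 1000 = 0.66177736 kg
Cost = 0.66177736 * 462.6 = 306.1382 $


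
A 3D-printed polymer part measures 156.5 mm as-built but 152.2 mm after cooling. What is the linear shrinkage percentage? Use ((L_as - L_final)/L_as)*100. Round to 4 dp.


Shrinkage = ((156.5-152.2)/156.5)*100 = 2.7476 %


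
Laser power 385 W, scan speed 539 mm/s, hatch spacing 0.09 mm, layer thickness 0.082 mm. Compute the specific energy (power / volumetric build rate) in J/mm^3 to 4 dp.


Build rate = 539 * 0.09 * 0.082 = 3.97782 mm^3/s
SE = 385 / 3.97782 = 96.7867 J/mm^3


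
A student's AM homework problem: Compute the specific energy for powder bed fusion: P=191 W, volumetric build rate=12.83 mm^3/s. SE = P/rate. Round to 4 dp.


SE = 191 / 12.83 = 14.887 J/mm^3


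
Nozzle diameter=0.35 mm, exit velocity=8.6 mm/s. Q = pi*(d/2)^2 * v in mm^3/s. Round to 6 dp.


A = pi*(0.35/2)^2 = 0.09621128 mm^2
Q = 0.09621128 * 8.6 = 0.827417 mm^3/s


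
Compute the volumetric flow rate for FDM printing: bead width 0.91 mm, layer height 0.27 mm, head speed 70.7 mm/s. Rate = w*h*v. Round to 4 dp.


Rate = 0.91 * 0.27 * 70.7 = 17.371 mm^3/s


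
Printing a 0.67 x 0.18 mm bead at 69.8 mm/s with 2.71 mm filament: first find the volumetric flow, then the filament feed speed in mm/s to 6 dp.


Q = 0.67 * 0.18 * 69.8 = 8.41788 mm^3/s
A_fil = pi*(2.71/2)^2 = 5.76804265 mm^2
v_feed = 8.41788 / 5.76804265 = 1.4594 mm/s


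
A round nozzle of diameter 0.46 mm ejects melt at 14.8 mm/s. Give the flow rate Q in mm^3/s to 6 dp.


A = pi*(0.46/2)^2 = 0.16619025 mm^2
Q = 0.16619025 * 14.8 = 2.459616 mm^3/s


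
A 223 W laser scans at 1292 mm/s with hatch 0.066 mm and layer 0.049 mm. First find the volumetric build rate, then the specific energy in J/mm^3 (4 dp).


Build rate = 1292 * 0.066 * 0.049 = 4.178328 mm^3/s
SE = 223 / 4.178328 = 53.3706 J/mm^3


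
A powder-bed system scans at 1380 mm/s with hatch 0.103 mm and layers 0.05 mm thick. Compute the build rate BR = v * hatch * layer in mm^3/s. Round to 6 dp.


Rate = 1380 * 0.103 * 0.05 = 7.107 mm^3/s


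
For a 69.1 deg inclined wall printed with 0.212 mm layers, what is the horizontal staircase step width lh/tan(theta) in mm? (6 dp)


step = 0.212 / tan(69.1) = 0.080955 mm


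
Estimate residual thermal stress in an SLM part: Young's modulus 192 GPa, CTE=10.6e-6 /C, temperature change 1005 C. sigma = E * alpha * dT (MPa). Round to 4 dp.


sigma = 192*1000 * 10.6e-6 * 1005 = 2045.376 MPa


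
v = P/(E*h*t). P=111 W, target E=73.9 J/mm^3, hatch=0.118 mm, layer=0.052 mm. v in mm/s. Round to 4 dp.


v = 111 / (73.9*0.118*0.052) = 244.7897 mm/s


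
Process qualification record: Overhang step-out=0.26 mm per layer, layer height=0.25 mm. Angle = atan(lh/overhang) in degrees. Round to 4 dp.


angle = atan(0.25/0.26) = 43.8767 degrees


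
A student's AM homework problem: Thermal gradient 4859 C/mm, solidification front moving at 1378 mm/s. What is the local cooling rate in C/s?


CR = 4859 * 1378 = 6695702 C/s


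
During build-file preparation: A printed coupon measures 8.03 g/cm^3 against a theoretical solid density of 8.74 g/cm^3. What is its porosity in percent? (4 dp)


Porosity = (1-8.03/8.74)*100 = 8.1236 %


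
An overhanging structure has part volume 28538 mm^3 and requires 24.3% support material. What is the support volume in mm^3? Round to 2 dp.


V_support = 28538 * 0.243 = 6934.73 mm^3


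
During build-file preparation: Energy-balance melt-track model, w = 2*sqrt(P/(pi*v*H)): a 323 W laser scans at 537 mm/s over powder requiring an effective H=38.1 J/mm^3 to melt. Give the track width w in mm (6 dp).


w = 2*sqrt(323/(pi*537*38.1)) = 0.141777 mm


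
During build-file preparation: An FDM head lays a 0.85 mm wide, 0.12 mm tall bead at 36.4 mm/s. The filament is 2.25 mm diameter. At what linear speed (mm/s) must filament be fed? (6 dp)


Q = 0.85 * 0.12 * 36.4 = 3.7128 mm^3/s
A_fil = pi*(2.25/2)^2 = 3.9760782 mm^2
v_feed = 3.7128 / 3.9760782 = 0.933784 mm/s


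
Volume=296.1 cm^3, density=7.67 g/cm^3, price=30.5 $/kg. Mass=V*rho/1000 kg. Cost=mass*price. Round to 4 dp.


Mass = 296.1*7.67/1000 = 2.271087 kg
Cost = 2.271087 * 30.5 = 69.2682 $


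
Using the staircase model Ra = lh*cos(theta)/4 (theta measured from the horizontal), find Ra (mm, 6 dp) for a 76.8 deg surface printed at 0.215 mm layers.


Ra = 0.215 * cos(76.8) / 4 = 0.012274 mm


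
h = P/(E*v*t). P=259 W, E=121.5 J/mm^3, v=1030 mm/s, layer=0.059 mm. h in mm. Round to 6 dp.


h = 259 / (121.5*1030*0.059) = 0.035078 mm


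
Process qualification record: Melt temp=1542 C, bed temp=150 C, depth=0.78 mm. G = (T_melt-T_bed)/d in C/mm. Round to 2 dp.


G = (1542-150)/0.78 = 1784.62 C/mm


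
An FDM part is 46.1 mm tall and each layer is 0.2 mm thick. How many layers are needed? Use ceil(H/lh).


Layers = ceil(46.1/0.2) = 231


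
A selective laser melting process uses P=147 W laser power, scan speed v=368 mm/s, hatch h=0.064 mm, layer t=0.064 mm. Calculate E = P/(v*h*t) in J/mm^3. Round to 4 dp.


E = 147 / (368*0.064*0.064) = 97.5236 J/mm^3


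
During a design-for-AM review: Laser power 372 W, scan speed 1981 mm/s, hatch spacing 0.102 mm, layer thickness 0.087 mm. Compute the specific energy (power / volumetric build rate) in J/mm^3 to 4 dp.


Build rate = 1981 * 0.102 * 0.087 = 17.579394 mm^3/s
SE = 372 / 17.579394 = 21.1611 J/mm^3


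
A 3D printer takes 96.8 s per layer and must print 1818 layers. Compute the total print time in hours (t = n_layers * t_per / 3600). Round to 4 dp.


t = 1818 * 96.8 / 3600 = 48.884 hrs


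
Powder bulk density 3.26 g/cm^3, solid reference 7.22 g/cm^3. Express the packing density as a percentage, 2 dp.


Packing = (3.26/7.22)*100 = 45.15 %


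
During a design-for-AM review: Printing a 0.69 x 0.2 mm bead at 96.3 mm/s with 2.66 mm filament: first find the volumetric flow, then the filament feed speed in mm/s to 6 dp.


Q = 0.69 * 0.2 * 96.3 = 13.2894 mm^3/s
A_fil = pi*(2.66/2)^2 = 5.55716324 mm^2
v_feed = 13.2894 / 5.55716324 = 2.3914 mm/s


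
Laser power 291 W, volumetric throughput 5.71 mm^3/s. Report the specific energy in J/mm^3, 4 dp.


SE = 291 / 5.71 = 50.9632 J/mm^3


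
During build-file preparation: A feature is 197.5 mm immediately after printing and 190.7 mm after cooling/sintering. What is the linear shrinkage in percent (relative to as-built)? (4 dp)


Shrinkage = ((197.5-190.7)/197.5)*100 = 3.443 %


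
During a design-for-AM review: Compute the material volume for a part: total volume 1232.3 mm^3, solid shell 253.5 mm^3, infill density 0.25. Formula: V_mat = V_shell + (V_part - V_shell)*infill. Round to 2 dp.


V_infill = (1232.3 - 253.5) * 0.25 = 244.7
V_total = 253.5 + 244.7 = 498.2 mm^3


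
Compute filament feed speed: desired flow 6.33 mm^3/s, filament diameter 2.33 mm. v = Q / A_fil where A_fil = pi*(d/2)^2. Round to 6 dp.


A = pi*(2.33/2)^2 = 4.263848
v = 6.33 / 4.263848 = 1.484574 mm/s


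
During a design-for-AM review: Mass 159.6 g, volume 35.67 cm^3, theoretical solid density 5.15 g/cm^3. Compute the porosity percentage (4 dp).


rho_part = 159.6 / 35.67 = 4.47434819 g/cm^3
Porosity = (1 - 4.47434819/5.15)*100 = 13.1195 %


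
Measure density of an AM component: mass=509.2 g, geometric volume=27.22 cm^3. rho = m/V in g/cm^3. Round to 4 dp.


rho = 509.2 / 27.22 = 18.7068 g/cm^3


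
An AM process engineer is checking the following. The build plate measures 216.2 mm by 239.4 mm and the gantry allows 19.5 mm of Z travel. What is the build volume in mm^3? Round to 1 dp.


V = 216.2 * 239.4 * 19.5 = 1009286.5 mm^3


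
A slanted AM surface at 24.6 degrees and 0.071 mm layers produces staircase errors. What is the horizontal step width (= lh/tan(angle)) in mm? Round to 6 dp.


step = 0.071 / tan(24.6) = 0.155077 mm


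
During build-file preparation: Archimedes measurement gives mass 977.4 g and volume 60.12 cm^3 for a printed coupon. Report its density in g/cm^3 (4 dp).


rho = 977.4 / 60.12 = 16.2575 g/cm^3


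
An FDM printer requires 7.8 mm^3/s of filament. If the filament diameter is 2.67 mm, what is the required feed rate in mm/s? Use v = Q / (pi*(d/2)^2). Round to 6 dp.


A = pi*(2.67/2)^2 = 5.599025
v = 7.8 / 5.599025 = 1.3931 mm/s


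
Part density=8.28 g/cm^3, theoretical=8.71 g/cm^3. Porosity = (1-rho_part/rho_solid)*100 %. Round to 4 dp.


Porosity = (1-8.28/8.71)*100 = 4.9369 %


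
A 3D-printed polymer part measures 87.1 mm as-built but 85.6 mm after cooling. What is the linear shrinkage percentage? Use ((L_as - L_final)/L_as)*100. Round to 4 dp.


Shrinkage = ((87.1-85.6)/87.1)*100 = 1.7222 %


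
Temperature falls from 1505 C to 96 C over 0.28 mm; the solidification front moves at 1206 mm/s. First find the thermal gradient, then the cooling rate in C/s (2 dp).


G = (1505-96)/0.28 = 5032.14285714 C/mm
CR = 5032.14285714 * 1206 = 6068764.29 C/s


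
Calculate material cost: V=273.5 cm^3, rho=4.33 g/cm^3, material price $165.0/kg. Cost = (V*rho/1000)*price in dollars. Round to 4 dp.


Mass = 273.5*4.33/1000 = 1.184255 kg
Cost = 1.184255 * 165.0 = 195.4021 $


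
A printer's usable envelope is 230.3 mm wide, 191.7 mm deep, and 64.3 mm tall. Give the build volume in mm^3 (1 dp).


V = 230.3 * 191.7 * 64.3 = 2838749.2 mm^3


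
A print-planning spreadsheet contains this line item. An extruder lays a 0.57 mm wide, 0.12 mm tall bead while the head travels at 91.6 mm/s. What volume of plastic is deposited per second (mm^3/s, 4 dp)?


Rate = 0.57 * 0.12 * 91.6 = 6.2654 mm^3/s


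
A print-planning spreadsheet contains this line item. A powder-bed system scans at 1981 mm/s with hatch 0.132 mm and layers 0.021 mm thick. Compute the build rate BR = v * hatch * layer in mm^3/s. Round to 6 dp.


Rate = 1981 * 0.132 * 0.021 = 5.491332 mm^3/s
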